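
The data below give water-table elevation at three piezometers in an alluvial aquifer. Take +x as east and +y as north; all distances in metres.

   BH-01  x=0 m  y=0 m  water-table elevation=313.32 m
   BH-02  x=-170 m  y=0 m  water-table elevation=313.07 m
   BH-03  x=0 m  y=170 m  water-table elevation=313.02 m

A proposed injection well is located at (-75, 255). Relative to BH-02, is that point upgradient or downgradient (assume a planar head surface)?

∂h/∂x = (313.07 − 313.32) / (-170 − 0) = +0.001471
∂h/∂y = (313.02 − 313.32) / (170 − 0) = -0.001765
Head at (-75, 255) = 313.32 + (+0.001471)·(-75) + (-0.001765)·(255) = 312.76 m.
That is lower than the 313.07 m at BH-02, so the point is downgradient.

downgradient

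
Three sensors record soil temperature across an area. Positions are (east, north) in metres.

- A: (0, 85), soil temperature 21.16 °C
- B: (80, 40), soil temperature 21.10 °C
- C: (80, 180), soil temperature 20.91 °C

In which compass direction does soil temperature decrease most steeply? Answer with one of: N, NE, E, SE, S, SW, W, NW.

NE

Taking A as reference: B−A = (80, -45, -0.06); C−A = (80, 95, -0.25).
Solve a·Δx + b·Δy = ΔT: det = 80·95 − 80·(-45) = 11200.
∂T/∂x = [(-0.06)·95 − (-0.25)·(-45)] / 11200 = -0.001513
∂T/∂y = [80·(-0.25) − 80·(-0.06)] / 11200 = -0.001357
Steepest decrease is along −∇f = (+0.001513 E, +0.001357 N) → northeast.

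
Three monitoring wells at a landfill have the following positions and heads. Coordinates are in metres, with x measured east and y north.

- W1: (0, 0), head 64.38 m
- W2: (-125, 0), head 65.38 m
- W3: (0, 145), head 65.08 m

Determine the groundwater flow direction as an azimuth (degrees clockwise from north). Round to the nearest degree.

121°

∂h/∂x = (65.38 − 64.38) / (-125 − 0) = -0.008000
∂h/∂y = (65.08 − 64.38) / (145 − 0) = +0.004828
Flow direction (−∇h) has components (+0.008000 E, -0.004828 N).
Azimuth = atan2(E, N) = atan2(+0.008000, -0.004828) = 121.1° ≈ 121°.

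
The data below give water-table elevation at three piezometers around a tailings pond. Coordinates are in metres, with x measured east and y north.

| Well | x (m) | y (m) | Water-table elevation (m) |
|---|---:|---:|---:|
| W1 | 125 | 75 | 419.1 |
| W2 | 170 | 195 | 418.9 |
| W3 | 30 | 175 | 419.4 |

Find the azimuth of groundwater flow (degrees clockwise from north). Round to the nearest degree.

084°

Taking W1 as reference: W2−W1 = (45, 120, -0.2); W3−W1 = (-95, 100, +0.3).
Determinant of the coordinate differences = 45·100 − (-95)·120 = 15900.
∂h/∂x = [(-0.2)·100 − (+0.3)·120] / 15900 = -0.003522
∂h/∂y = [45·(+0.3) − (-95)·(-0.2)] / 15900 = -0.0003459
Flow direction (−∇h) has components (+0.003522 E, +0.0003459 N).
Azimuth = atan2(E, N) = atan2(+0.003522, +0.0003459) = 84.4° ≈ 084°.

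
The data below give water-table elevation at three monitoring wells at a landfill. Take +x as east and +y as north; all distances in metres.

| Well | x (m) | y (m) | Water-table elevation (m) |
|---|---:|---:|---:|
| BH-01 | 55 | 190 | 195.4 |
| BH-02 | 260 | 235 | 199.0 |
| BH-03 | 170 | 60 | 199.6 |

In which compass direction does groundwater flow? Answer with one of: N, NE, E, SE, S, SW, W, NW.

NW

Three-point gradient (reference BH-01): Δ to BH-02 = (205, 45, +3.6), Δ to BH-03 = (115, -130, +4.2).
∂h/∂x = +0.02064, ∂h/∂y = -0.01405 (det = -31825).
Flow = −∇h = (-0.02064 east, +0.01405 north), which points northwest.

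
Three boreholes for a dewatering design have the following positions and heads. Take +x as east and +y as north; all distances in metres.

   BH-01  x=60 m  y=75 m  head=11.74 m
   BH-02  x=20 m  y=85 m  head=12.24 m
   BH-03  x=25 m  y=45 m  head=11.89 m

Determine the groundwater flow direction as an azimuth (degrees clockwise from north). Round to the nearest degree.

Taking BH-01 as reference: BH-02−BH-01 = (-40, 10, +0.50); BH-03−BH-01 = (-35, -30, +0.15).
Solve a·Δx + b·Δy = Δh: det = (-40)·(-30) − (-35)·10 = 1550.
∂h/∂x = [(+0.50)·(-30) − (+0.15)·10] / 1550 = -0.01065
∂h/∂y = [(-40)·(+0.15) − (-35)·(+0.50)] / 1550 = +0.007419
Flow direction (−∇h) has components (+0.01065 E, -0.007419 N).
Azimuth = atan2(E, N) = atan2(+0.01065, -0.007419) = 124.9° ≈ 125°.

125°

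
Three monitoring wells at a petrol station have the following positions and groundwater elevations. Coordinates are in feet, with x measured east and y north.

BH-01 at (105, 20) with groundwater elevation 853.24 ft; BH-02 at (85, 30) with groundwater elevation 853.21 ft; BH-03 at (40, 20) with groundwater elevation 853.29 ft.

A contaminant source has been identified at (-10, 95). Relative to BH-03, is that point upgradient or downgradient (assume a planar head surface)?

downgradient

Taking BH-01 as reference: BH-02−BH-01 = (-20, 10, -0.03); BH-03−BH-01 = (-65, 0, +0.05).
Solve a·Δx + b·Δy = Δh: det = (-20)·0 − (-65)·10 = 650.
∂h/∂x = [(-0.03)·0 − (+0.05)·10] / 650 = -0.0007692
∂h/∂y = [(-20)·(+0.05) − (-65)·(-0.03)] / 650 = -0.004538
Head at (-10, 95) = 853.24 + (-0.0007692)·(-115) + (-0.004538)·(75) = 852.99 ft.
That is lower than the 853.29 ft at BH-03, so the point is downgradient.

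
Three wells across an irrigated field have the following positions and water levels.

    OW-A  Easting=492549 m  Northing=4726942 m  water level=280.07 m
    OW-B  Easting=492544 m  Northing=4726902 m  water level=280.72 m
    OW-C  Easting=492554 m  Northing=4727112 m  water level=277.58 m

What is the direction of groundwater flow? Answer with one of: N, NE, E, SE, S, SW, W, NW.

NE

Three-point gradient (reference OW-A): Δ to OW-B = (-5, -40, +0.65), Δ to OW-C = (5, 170, -2.49).
∂h/∂x = -0.01677, ∂h/∂y = -0.01415 (det = -650).
Flow = −∇h = (+0.01677 east, +0.01415 north), which points northeast.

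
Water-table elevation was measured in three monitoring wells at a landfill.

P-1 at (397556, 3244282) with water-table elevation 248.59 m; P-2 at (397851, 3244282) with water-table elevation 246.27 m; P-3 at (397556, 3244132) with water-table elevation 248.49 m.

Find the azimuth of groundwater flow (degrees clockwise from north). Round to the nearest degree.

∂h/∂x = (246.27 − 248.59) / (397851 − 397556) = -0.007864
∂h/∂y = (248.49 − 248.59) / (3244132 − 3244282) = +0.0006667
Flow direction (−∇h) has components (+0.007864 E, -0.0006667 N).
Azimuth = atan2(E, N) = atan2(+0.007864, -0.0006667) = 94.8° ≈ 095°.

095°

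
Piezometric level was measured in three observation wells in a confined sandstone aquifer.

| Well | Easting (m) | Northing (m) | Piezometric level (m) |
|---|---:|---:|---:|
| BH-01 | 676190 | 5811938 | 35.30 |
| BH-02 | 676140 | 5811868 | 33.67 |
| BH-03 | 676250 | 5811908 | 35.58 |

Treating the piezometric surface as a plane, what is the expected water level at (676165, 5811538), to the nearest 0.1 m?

Differences from BH-01: to BH-02 (Δx, Δy, Δh) = (-50, -70, -1.63); to BH-03 = (60, -30, +0.28).
Determinant of the coordinate differences = (-50)·(-30) − 60·(-70) = 5700.
∂h/∂x = [(-1.63)·(-30) − (+0.28)·(-70)] / 5700 = +0.01202
∂h/∂y = [(-50)·(+0.28) − 60·(-1.63)] / 5700 = +0.01470
h(676165, 5811538) = 35.30 + (+0.01202)·(-25) + (+0.01470)·(-400) = 35.30 -0.300 -5.881 = 29.119 m.

29.1 m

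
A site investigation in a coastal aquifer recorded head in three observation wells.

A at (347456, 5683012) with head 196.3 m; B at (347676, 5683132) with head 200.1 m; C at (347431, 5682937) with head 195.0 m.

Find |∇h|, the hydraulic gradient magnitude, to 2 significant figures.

0.017

Taking A as reference: B−A = (220, 120, +3.8); C−A = (-25, -75, -1.3).
Solve a·Δx + b·Δy = Δh: det = 220·(-75) − (-25)·120 = -13500.
∂h/∂x = [(+3.8)·(-75) − (-1.3)·120] / -13500 = +0.009556
∂h/∂y = [220·(-1.3) − (-25)·(+3.8)] / -13500 = +0.01415
|∇h| = √(0.009556² + 0.01415²) = 0.01707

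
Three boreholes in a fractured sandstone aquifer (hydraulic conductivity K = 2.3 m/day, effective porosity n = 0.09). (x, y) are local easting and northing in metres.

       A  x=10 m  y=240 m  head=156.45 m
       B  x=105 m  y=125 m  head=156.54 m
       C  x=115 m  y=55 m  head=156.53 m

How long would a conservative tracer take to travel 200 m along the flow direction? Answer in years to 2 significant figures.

Three-point gradient (reference A): Δ to B = (95, -115, +0.09), Δ to C = (105, -185, +0.08).
∂h/∂x = +0.001355, ∂h/∂y = +0.0003364 (det = -5500).
|∇h| = √(0.001355² + 0.0003364²) = 0.001396
Seepage velocity v = K·i/n = 2.3 × 0.001396 / 0.09 = 0.03568 m/day.
t = 200 / 0.03568 = 5605 days = 15.3 years.

15 years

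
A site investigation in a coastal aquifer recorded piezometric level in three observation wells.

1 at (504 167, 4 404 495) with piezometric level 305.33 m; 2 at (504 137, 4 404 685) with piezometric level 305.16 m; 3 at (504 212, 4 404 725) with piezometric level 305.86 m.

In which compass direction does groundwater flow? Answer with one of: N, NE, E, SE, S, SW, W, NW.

Taking 1 as reference: 2−1 = (-30, 190, -0.17); 3−1 = (45, 230, +0.53).
Determinant of the coordinate differences = (-30)·230 − 45·190 = -15450.
∂h/∂x = [(-0.17)·230 − (+0.53)·190] / -15450 = +0.009049
∂h/∂y = [(-30)·(+0.53) − 45·(-0.17)] / -15450 = +0.0005340
Flow = −∇h = (-0.009049 east, -0.0005340 north), which points west.

W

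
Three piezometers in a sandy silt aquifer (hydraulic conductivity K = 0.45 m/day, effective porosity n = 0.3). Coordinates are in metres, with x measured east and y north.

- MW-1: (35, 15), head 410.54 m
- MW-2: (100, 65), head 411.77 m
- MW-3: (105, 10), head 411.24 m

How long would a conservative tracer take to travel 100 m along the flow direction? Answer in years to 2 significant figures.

12 years

Taking MW-1 as reference: MW-2−MW-1 = (65, 50, +1.23); MW-3−MW-1 = (70, -5, +0.70).
Determinant of the coordinate differences = 65·(-5) − 70·50 = -3825.
∂h/∂x = [(+1.23)·(-5) − (+0.70)·50] / -3825 = +0.01076
∂h/∂y = [65·(+0.70) − 70·(+1.23)] / -3825 = +0.01061
|∇h| = √(0.01076² + 0.01061²) = 0.01511
Seepage velocity v = K·i/n = 0.45 × 0.01511 / 0.3 = 0.02267 m/day.
t = 100 / 0.02267 = 4411 days = 12.1 years.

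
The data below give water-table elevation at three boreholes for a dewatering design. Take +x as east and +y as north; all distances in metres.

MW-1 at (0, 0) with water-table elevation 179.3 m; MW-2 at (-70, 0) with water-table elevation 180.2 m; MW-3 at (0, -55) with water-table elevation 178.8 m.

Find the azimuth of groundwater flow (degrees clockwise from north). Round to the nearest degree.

125°

∂h/∂x = (180.2 − 179.3) / (-70 − 0) = -0.01286
∂h/∂y = (178.8 − 179.3) / (-55 − 0) = +0.009091
Flow direction (−∇h) has components (+0.01286 E, -0.009091 N).
Azimuth = atan2(E, N) = atan2(+0.01286, -0.009091) = 125.3° ≈ 125°.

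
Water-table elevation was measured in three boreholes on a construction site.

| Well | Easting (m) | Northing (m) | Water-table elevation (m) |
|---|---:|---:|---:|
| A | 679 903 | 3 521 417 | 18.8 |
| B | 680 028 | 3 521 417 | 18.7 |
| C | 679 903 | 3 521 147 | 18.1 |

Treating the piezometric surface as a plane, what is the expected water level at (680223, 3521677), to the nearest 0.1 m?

19.2 m

∂h/∂x = (18.7 − 18.8) / (680028 − 679903) = -0.0008000
∂h/∂y = (18.1 − 18.8) / (3521147 − 3521417) = +0.002593
h(680223, 3521677) = 18.8 + (-0.0008000)·(320) + (+0.002593)·(260) = 18.8 -0.256 +0.674 = 19.218 m.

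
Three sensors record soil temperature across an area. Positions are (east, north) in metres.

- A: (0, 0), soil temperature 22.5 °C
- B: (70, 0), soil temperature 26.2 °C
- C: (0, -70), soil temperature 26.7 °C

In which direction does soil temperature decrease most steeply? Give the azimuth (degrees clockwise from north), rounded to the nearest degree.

∂T/∂x = (26.2 − 22.5) / (70 − 0) = +0.05286
∂T/∂y = (26.7 − 22.5) / (-70 − 0) = -0.06000
Steepest decrease is along −∇f: components (-0.05286 E, +0.06000 N).
Azimuth = atan2(-0.05286, +0.06000) = 318.6° ≈ 319°.

319°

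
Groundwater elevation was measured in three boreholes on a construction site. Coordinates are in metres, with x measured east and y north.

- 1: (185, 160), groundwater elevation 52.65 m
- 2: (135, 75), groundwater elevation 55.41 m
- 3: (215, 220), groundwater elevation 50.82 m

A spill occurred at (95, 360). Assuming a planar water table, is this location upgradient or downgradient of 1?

downgradient

Three-point gradient (reference 1): Δ to 2 = (-50, -85, +2.76), Δ to 3 = (30, 60, -1.83).
∂h/∂x = -0.02233, ∂h/∂y = -0.01933 (det = -450).
Head at (95, 360) = 52.65 + (-0.02233)·(-90) + (-0.01933)·(200) = 50.79 m.
That is lower than the 52.65 m at 1, so the point is downgradient.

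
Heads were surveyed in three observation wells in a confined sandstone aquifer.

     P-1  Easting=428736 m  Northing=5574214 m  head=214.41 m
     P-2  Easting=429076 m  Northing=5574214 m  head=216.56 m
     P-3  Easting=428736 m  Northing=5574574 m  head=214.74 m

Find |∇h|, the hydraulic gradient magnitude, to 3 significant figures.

0.00639

∂h/∂x = (216.56 − 214.41) / (429076 − 428736) = +0.006324
∂h/∂y = (214.74 − 214.41) / (5574574 − 5574214) = +0.0009167
|∇h| = √(0.006324² + 0.0009167²) = 0.00639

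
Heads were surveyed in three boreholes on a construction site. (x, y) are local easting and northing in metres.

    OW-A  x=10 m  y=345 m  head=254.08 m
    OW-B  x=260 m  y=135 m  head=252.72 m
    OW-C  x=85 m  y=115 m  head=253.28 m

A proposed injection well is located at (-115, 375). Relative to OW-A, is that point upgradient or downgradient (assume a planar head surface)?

upgradient

With h = a·x + b·y + c and OW-A as origin, the differences give:
  250·a + (-210)·b = -1.36
  75·a + (-230)·b = -0.80
Eliminate b (×(-230) and ×(-210), subtract): -41750·a = 144.800 → a = ∂h/∂x = -0.003468
Back-substitute: b = ∂h/∂y = +0.002347.
Head at (-115, 375) = 254.08 + (-0.003468)·(-125) + (+0.002347)·(30) = 254.58 m.
That is higher than the 254.08 m at OW-A, so the point is upgradient.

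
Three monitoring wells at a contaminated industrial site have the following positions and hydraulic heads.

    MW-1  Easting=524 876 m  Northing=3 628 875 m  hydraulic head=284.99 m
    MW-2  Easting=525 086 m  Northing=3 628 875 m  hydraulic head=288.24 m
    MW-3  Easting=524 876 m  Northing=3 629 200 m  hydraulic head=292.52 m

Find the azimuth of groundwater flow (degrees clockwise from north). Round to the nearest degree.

∂h/∂x = (288.24 − 284.99) / (525086 − 524876) = +0.01548
∂h/∂y = (292.52 − 284.99) / (3629200 − 3628875) = +0.02317
Flow direction (−∇h) has components (-0.01548 E, -0.02317 N).
Azimuth = atan2(E, N) = atan2(-0.01548, -0.02317) = 213.7° ≈ 214°.

214°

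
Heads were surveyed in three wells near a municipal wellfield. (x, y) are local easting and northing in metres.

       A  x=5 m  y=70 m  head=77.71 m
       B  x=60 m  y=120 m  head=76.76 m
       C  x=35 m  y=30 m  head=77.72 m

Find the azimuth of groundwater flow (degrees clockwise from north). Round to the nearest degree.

052°

Taking A as reference: B−A = (55, 50, -0.95); C−A = (30, -40, +0.01).
Solve a·Δx + b·Δy = Δh: det = 55·(-40) − 30·50 = -3700.
∂h/∂x = [(-0.95)·(-40) − (+0.01)·50] / -3700 = -0.01014
∂h/∂y = [55·(+0.01) − 30·(-0.95)] / -3700 = -0.007851
Flow direction (−∇h) has components (+0.01014 E, +0.007851 N).
Azimuth = atan2(E, N) = atan2(+0.01014, +0.007851) = 52.2° ≈ 052°.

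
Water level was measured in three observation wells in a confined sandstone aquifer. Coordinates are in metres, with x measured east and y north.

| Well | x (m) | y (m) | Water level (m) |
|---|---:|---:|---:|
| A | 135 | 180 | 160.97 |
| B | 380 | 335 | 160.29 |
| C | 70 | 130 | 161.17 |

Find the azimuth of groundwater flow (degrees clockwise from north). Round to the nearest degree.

032°

Taking A as reference: B−A = (245, 155, -0.68); C−A = (-65, -50, +0.20).
Solve a·Δx + b·Δy = Δh: det = 245·(-50) − (-65)·155 = -2175.
∂h/∂x = [(-0.68)·(-50) − (+0.20)·155] / -2175 = -0.001379
∂h/∂y = [245·(+0.20) − (-65)·(-0.68)] / -2175 = -0.002207
Flow direction (−∇h) has components (+0.001379 E, +0.002207 N).
Azimuth = atan2(E, N) = atan2(+0.001379, +0.002207) = 32.0° ≈ 032°.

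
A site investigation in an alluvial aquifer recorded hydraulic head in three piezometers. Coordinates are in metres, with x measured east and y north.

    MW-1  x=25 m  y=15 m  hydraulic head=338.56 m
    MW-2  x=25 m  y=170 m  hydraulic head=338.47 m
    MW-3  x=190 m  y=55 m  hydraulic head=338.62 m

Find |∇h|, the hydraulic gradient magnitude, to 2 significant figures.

0.00077

With h = a·x + b·y + c and MW-1 as origin, the differences give:
  0·a + 155·b = -0.09
  165·a + 40·b = +0.06
Eliminate b (×40 and ×155, subtract): -25575·a = -12.900 → a = ∂h/∂x = +0.0005044
Back-substitute: b = ∂h/∂y = -0.0005806.
|∇h| = √(0.0005044² + -0.0005806²) = 0.0007691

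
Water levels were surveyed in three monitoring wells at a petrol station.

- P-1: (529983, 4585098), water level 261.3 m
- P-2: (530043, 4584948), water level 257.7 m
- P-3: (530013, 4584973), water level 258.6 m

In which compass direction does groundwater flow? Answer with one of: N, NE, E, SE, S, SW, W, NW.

SE

Taking P-1 as reference: P-2−P-1 = (60, -150, -3.6); P-3−P-1 = (30, -125, -2.7).
Determinant of the coordinate differences = 60·(-125) − 30·(-150) = -3000.
∂h/∂x = [(-3.6)·(-125) − (-2.7)·(-150)] / -3000 = -0.01500
∂h/∂y = [60·(-2.7) − 30·(-3.6)] / -3000 = +0.01800
Flow = −∇h = (+0.01500 east, -0.01800 north), which points southeast.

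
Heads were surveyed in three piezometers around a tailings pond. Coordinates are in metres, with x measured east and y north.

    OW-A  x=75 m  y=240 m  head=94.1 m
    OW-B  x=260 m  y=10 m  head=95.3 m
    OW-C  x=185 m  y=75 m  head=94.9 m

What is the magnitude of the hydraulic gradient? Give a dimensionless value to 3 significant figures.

Three-point gradient (reference OW-A): Δ to OW-B = (185, -230, +1.2), Δ to OW-C = (110, -165, +0.8).
∂h/∂x = +0.002679, ∂h/∂y = -0.003062 (det = -5225).
|∇h| = √(0.002679² + -0.003062²) = 0.004069

0.00407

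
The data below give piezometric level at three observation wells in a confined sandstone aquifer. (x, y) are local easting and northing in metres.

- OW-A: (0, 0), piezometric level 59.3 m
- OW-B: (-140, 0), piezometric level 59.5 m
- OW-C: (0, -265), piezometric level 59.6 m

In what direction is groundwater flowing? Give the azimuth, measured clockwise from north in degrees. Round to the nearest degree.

052°

∂h/∂x = (59.5 − 59.3) / (-140 − 0) = -0.001429
∂h/∂y = (59.6 − 59.3) / (-265 − 0) = -0.001132
Flow direction (−∇h) has components (+0.001429 E, +0.001132 N).
Azimuth = atan2(E, N) = atan2(+0.001429, +0.001132) = 51.6° ≈ 052°.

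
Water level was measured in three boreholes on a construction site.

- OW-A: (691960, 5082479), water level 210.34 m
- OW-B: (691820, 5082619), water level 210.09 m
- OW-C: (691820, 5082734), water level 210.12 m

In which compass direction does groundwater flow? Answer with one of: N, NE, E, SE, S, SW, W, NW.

Taking OW-A as reference: OW-B−OW-A = (-140, 140, -0.25); OW-C−OW-A = (-140, 255, -0.22).
Solve a·Δx + b·Δy = Δh: det = (-140)·255 − (-140)·140 = -16100.
∂h/∂x = [(-0.25)·255 − (-0.22)·140] / -16100 = +0.002047
∂h/∂y = [(-140)·(-0.22) − (-140)·(-0.25)] / -16100 = +0.0002609
Flow = −∇h = (-0.002047 east, -0.0002609 north), which points west.

W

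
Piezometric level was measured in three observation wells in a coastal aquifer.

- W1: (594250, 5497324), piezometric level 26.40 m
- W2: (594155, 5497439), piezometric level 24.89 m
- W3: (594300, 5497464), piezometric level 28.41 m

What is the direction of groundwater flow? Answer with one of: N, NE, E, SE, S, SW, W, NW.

W

With h = a·x + b·y + c and W1 as origin, the differences give:
  (-95)·a + 115·b = -1.51
  50·a + 140·b = +2.01
Eliminate b (×140 and ×115, subtract): -19050·a = -442.550 → a = ∂h/∂x = +0.02323
Back-substitute: b = ∂h/∂y = +0.006060.
Flow = −∇h = (-0.02323 east, -0.006060 north), which points west.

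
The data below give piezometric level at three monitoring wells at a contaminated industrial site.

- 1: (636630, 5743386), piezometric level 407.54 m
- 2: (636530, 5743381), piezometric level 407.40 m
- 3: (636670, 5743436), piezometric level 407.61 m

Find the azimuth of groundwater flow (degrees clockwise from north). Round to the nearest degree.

Taking 1 as reference: 2−1 = (-100, -5, -0.14); 3−1 = (40, 50, +0.07).
Determinant of the coordinate differences = (-100)·50 − 40·(-5) = -4800.
∂h/∂x = [(-0.14)·50 − (+0.07)·(-5)] / -4800 = +0.001385
∂h/∂y = [(-100)·(+0.07) − 40·(-0.14)] / -4800 = +0.0002917
Flow direction (−∇h) has components (-0.001385 E, -0.0002917 N).
Azimuth = atan2(E, N) = atan2(-0.001385, -0.0002917) = 258.1° ≈ 258°.

258°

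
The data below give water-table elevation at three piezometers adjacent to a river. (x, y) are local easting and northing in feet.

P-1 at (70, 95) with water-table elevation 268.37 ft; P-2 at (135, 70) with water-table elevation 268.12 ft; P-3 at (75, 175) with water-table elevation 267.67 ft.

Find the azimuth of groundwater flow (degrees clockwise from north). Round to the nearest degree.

040°

Three-point gradient (reference P-1): Δ to P-2 = (65, -25, -0.25), Δ to P-3 = (5, 80, -0.70).
∂h/∂x = -0.007042, ∂h/∂y = -0.008310 (det = 5325).
Flow direction (−∇h) has components (+0.007042 E, +0.008310 N).
Azimuth = atan2(E, N) = atan2(+0.007042, +0.008310) = 40.3° ≈ 040°.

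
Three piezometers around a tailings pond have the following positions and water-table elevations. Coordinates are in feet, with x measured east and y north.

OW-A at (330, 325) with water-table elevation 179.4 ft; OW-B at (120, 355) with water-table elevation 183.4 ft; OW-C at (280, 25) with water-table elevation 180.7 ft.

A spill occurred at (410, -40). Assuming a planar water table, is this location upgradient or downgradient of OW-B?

downgradient

With h = a·x + b·y + c and OW-A as origin, the differences give:
  (-210)·a + 30·b = +4.0
  (-50)·a + (-300)·b = +1.3
Eliminate b (×(-300) and ×30, subtract): 64500·a = -1239.00 → a = ∂h/∂x = -0.01921
Back-substitute: b = ∂h/∂y = -0.001132.
Head at (410, -40) = 179.4 + (-0.01921)·(80) + (-0.001132)·(-365) = 178.28 ft.
That is lower than the 183.4 ft at OW-B, so the point is downgradient.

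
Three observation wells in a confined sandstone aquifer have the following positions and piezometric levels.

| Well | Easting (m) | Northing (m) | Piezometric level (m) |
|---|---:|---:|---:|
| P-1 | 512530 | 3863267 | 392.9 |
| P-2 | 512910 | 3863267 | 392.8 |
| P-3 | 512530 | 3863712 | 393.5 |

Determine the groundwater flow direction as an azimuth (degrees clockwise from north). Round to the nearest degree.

169°

∂h/∂x = (392.8 − 392.9) / (512910 − 512530) = -0.0002632
∂h/∂y = (393.5 − 392.9) / (3863712 − 3863267) = +0.001348
Flow direction (−∇h) has components (+0.0002632 E, -0.001348 N).
Azimuth = atan2(E, N) = atan2(+0.0002632, -0.001348) = 169.0° ≈ 169°.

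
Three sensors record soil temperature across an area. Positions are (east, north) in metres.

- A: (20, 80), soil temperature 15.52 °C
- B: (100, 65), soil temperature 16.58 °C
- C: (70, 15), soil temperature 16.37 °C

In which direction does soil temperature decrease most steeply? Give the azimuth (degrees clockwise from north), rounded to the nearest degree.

285°

Differences from A: to B (Δx, Δy, Δh) = (80, -15, +1.06); to C = (50, -65, +0.85).
Solve a·Δx + b·Δy = ΔT: det = 80·(-65) − 50·(-15) = -4450.
∂T/∂x = [(+1.06)·(-65) − (+0.85)·(-15)] / -4450 = +0.01262
∂T/∂y = [80·(+0.85) − 50·(+1.06)] / -4450 = -0.003371
Steepest decrease is along −∇f: components (-0.01262 E, +0.003371 N).
Azimuth = atan2(-0.01262, +0.003371) = 285.0° ≈ 285°.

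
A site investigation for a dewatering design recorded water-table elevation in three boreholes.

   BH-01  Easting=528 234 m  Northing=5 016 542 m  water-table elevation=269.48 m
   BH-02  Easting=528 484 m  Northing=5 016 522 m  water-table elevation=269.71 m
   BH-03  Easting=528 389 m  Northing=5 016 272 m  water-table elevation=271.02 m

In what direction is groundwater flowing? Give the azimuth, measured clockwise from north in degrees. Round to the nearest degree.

Differences from BH-01: to BH-02 (Δx, Δy, Δh) = (250, -20, +0.23); to BH-03 = (155, -270, +1.54).
Determinant of the coordinate differences = 250·(-270) − 155·(-20) = -64400.
∂h/∂x = [(+0.23)·(-270) − (+1.54)·(-20)] / -64400 = +0.0004860
∂h/∂y = [250·(+1.54) − 155·(+0.23)] / -64400 = -0.005425
Flow direction (−∇h) has components (-0.0004860 E, +0.005425 N).
Azimuth = atan2(E, N) = atan2(-0.0004860, +0.005425) = 354.9° ≈ 355°.

355°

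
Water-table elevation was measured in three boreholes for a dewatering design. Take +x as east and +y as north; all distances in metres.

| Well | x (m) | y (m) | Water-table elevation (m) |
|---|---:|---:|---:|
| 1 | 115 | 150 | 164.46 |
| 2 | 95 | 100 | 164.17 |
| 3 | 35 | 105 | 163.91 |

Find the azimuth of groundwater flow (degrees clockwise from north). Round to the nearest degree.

Differences from 1: to 2 (Δx, Δy, Δh) = (-20, -50, -0.29); to 3 = (-80, -45, -0.55).
Determinant of the coordinate differences = (-20)·(-45) − (-80)·(-50) = -3100.
∂h/∂x = [(-0.29)·(-45) − (-0.55)·(-50)] / -3100 = +0.004661
∂h/∂y = [(-20)·(-0.55) − (-80)·(-0.29)] / -3100 = +0.003935
Flow direction (−∇h) has components (-0.004661 E, -0.003935 N).
Azimuth = atan2(E, N) = atan2(-0.004661, -0.003935) = 229.8° ≈ 230°.

230°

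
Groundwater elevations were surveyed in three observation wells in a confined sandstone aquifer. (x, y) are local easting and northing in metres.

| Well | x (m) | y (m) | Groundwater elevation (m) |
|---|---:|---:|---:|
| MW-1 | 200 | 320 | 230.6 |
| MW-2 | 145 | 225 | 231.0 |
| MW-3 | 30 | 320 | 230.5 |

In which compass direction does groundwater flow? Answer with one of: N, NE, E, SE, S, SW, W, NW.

With h = a·x + b·y + c and MW-1 as origin, the differences give:
  (-55)·a + (-95)·b = +0.4
  (-170)·a + 0·b = -0.1
Eliminate b (×0 and ×(-95), subtract): -16150·a = -9.50 → a = ∂h/∂x = +0.0005882
Back-substitute: b = ∂h/∂y = -0.004551.
Flow = −∇h = (-0.0005882 east, +0.004551 north), which points north.

N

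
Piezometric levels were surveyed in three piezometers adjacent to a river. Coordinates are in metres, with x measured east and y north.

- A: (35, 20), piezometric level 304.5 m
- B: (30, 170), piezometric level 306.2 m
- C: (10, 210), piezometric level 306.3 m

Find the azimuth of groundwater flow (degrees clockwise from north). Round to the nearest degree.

238°

Differences from A: to B (Δx, Δy, Δh) = (-5, 150, +1.7); to C = (-25, 190, +1.8).
Solve a·Δx + b·Δy = Δh: det = (-5)·190 − (-25)·150 = 2800.
∂h/∂x = [(+1.7)·190 − (+1.8)·150] / 2800 = +0.01893
∂h/∂y = [(-5)·(+1.8) − (-25)·(+1.7)] / 2800 = +0.01196
Flow direction (−∇h) has components (-0.01893 E, -0.01196 N).
Azimuth = atan2(E, N) = atan2(-0.01893, -0.01196) = 237.7° ≈ 238°.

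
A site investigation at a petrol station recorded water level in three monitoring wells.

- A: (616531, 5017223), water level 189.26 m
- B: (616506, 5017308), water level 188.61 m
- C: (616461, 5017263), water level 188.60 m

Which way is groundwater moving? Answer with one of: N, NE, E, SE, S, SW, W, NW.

Taking A as reference: B−A = (-25, 85, -0.65); C−A = (-70, 40, -0.66).
Determinant of the coordinate differences = (-25)·40 − (-70)·85 = 4950.
∂h/∂x = [(-0.65)·40 − (-0.66)·85] / 4950 = +0.006081
∂h/∂y = [(-25)·(-0.66) − (-70)·(-0.65)] / 4950 = -0.005859
Flow = −∇h = (-0.006081 east, +0.005859 north), which points northwest.

NW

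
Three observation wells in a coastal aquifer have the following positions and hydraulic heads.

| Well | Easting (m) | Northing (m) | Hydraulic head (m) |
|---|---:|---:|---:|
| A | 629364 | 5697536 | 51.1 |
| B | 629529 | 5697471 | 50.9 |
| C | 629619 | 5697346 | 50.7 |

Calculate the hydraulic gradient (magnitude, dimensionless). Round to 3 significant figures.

With h = a·x + b·y + c and A as origin, the differences give:
  165·a + (-65)·b = -0.2
  255·a + (-190)·b = -0.4
Eliminate b (×(-190) and ×(-65), subtract): -14775·a = 12.00 → a = ∂h/∂x = -0.0008122
Back-substitute: b = ∂h/∂y = +0.001015.
|∇h| = √(-0.0008122² + 0.001015²) = 0.0013

0.00130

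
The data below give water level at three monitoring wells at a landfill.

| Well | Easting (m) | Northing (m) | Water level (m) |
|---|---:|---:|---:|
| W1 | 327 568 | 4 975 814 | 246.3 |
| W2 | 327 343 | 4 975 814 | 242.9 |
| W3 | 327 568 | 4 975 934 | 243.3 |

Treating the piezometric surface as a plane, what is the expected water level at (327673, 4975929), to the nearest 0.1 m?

∂h/∂x = (242.9 − 246.3) / (327343 − 327568) = +0.01511
∂h/∂y = (243.3 − 246.3) / (4975934 − 4975814) = -0.02500
h(327673, 4975929) = 246.3 + (+0.01511)·(105) + (-0.02500)·(115) = 246.3 +1.587 -2.875 = 245.012 m.

245.0 m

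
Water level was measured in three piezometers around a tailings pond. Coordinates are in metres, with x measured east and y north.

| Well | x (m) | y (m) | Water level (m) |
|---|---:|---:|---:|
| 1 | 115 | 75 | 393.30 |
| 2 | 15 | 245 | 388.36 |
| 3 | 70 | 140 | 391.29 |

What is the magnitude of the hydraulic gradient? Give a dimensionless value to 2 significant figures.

With h = a·x + b·y + c and 1 as origin, the differences give:
  (-100)·a + 170·b = -4.94
  (-45)·a + 65·b = -2.01
Eliminate b (×65 and ×170, subtract): 1150·a = 20.600 → a = ∂h/∂x = +0.01791
Back-substitute: b = ∂h/∂y = -0.01852.
|∇h| = √(0.01791² + -0.01852²) = 0.02576

0.026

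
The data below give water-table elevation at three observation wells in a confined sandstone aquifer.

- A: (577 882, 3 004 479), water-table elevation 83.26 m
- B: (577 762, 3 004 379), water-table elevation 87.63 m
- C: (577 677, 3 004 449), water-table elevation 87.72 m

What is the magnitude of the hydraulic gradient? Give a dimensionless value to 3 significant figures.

0.0283

With h = a·x + b·y + c and A as origin, the differences give:
  (-120)·a + (-100)·b = +4.37
  (-205)·a + (-30)·b = +4.46
Eliminate b (×(-30) and ×(-100), subtract): -16900·a = 314.900 → a = ∂h/∂x = -0.01863
Back-substitute: b = ∂h/∂y = -0.02134.
|∇h| = √(-0.01863² + -0.02134²) = 0.02833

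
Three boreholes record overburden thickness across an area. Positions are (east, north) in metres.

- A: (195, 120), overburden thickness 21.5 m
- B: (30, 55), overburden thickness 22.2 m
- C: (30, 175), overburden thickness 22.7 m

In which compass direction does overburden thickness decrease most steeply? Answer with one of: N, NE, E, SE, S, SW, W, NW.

SE

Differences from A: to B (Δx, Δy, Δh) = (-165, -65, +0.7); to C = (-165, 55, +1.2).
Solve a·Δx + b·Δy = Δd: det = (-165)·55 − (-165)·(-65) = -19800.
∂d/∂x = [(+0.7)·55 − (+1.2)·(-65)] / -19800 = -0.005884
∂d/∂y = [(-165)·(+1.2) − (-165)·(+0.7)] / -19800 = +0.004167
Steepest decrease is along −∇f = (+0.005884 E, -0.004167 N) → southeast.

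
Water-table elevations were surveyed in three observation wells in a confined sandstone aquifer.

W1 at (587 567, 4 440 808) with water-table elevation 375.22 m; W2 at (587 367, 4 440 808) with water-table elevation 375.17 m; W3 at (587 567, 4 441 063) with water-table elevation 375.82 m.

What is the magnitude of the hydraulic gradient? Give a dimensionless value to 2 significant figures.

∂h/∂x = (375.17 − 375.22) / (587367 − 587567) = +0.0002500
∂h/∂y = (375.82 − 375.22) / (4441063 − 4440808) = +0.002353
|∇h| = √(0.0002500² + 0.002353²) = 0.002366

0.0024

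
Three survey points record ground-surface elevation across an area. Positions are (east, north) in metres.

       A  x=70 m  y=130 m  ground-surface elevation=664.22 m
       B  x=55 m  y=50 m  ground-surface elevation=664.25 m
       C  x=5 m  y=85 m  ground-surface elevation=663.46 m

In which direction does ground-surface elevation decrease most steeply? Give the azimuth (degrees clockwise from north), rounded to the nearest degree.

Differences from A: to B (Δx, Δy, Δh) = (-15, -80, +0.03); to C = (-65, -45, -0.76).
Determinant of the coordinate differences = (-15)·(-45) − (-65)·(-80) = -4525.
∂z/∂x = [(+0.03)·(-45) − (-0.76)·(-80)] / -4525 = +0.01373
∂z/∂y = [(-15)·(-0.76) − (-65)·(+0.03)] / -4525 = -0.002950
Steepest decrease is along −∇f: components (-0.01373 E, +0.002950 N).
Azimuth = atan2(-0.01373, +0.002950) = 282.1° ≈ 282°.

282°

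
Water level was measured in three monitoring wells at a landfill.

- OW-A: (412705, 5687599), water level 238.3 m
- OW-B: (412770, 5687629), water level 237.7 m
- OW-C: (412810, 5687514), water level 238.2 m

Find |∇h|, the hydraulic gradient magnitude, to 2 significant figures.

With h = a·x + b·y + c and OW-A as origin, the differences give:
  65·a + 30·b = -0.6
  105·a + (-85)·b = -0.1
Eliminate b (×(-85) and ×30, subtract): -8675·a = 54.00 → a = ∂h/∂x = -0.006225
Back-substitute: b = ∂h/∂y = -0.006513.
|∇h| = √(-0.006225² + -0.006513²) = 0.009009

0.0090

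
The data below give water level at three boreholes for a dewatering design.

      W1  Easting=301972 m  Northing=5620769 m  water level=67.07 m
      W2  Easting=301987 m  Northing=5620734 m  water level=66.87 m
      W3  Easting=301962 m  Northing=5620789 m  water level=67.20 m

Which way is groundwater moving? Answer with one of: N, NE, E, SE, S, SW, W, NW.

E

Taking W1 as reference: W2−W1 = (15, -35, -0.20); W3−W1 = (-10, 20, +0.13).
Solve a·Δx + b·Δy = Δh: det = 15·20 − (-10)·(-35) = -50.
∂h/∂x = [(-0.20)·20 − (+0.13)·(-35)] / -50 = -0.01100
∂h/∂y = [15·(+0.13) − (-10)·(-0.20)] / -50 = +0.0010000
Flow = −∇h = (+0.01100 east, -0.0010000 north), which points east.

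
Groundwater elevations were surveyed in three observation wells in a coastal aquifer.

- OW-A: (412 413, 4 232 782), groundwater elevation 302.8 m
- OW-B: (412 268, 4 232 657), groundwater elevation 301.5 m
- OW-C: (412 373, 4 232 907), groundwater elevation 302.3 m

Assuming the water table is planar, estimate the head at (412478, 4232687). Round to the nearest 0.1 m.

Three-point gradient (reference OW-A): Δ to OW-B = (-145, -125, -1.3), Δ to OW-C = (-40, 125, -0.5).
∂h/∂x = +0.009730, ∂h/∂y = -0.0008865 (det = -23125).
h(412478, 4232687) = 302.8 + (+0.009730)·(65) + (-0.0008865)·(-95) = 302.8 +0.632 +0.084 = 303.517 m.

303.5 m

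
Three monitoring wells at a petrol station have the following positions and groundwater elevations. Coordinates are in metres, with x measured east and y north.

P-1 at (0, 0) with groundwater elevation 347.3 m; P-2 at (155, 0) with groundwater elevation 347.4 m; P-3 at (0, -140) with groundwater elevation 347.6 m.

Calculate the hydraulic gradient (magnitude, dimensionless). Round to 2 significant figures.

0.0022

∂h/∂x = (347.4 − 347.3) / (155 − 0) = +0.0006452
∂h/∂y = (347.6 − 347.3) / (-140 − 0) = -0.002143
|∇h| = √(0.0006452² + -0.002143²) = 0.002238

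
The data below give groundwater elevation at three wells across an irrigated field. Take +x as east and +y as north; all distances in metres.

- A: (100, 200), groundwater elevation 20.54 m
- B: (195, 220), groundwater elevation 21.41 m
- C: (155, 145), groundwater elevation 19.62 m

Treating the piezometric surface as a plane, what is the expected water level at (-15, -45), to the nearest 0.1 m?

Differences from A: to B (Δx, Δy, Δh) = (95, 20, +0.87); to C = (55, -55, -0.92).
Determinant of the coordinate differences = 95·(-55) − 55·20 = -6325.
∂h/∂x = [(+0.87)·(-55) − (-0.92)·20] / -6325 = +0.004656
∂h/∂y = [95·(-0.92) − 55·(+0.87)] / -6325 = +0.02138
h(-15, -45) = 20.54 + (+0.004656)·(-115) + (+0.02138)·(-245) = 20.54 -0.535 -5.239 = 14.766 m.

14.8 m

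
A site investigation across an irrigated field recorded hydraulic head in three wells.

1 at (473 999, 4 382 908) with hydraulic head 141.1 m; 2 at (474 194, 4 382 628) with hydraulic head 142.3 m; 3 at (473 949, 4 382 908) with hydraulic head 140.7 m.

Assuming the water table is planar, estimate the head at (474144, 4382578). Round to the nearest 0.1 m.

141.8 m

Three-point gradient (reference 1): Δ to 2 = (195, -280, +1.2), Δ to 3 = (-50, 0, -0.4).
∂h/∂x = +0.008000, ∂h/∂y = +0.001286 (det = -14000).
h(474144, 4382578) = 141.1 + (+0.008000)·(145) + (+0.001286)·(-330) = 141.1 +1.160 -0.424 = 141.836 m.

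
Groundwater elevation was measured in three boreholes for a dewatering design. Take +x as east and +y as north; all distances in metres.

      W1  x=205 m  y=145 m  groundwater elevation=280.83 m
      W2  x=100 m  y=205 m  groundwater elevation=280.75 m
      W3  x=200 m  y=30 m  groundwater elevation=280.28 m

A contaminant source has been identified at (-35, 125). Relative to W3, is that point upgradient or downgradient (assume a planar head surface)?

With h = a·x + b·y + c and W1 as origin, the differences give:
  (-105)·a + 60·b = -0.08
  (-5)·a + (-115)·b = -0.55
Eliminate b (×(-115) and ×60, subtract): 12375·a = 42.200 → a = ∂h/∂x = +0.003410
Back-substitute: b = ∂h/∂y = +0.004634.
Head at (-35, 125) = 280.83 + (+0.003410)·(-240) + (+0.004634)·(-20) = 279.92 m.
That is lower than the 280.28 m at W3, so the point is downgradient.

downgradient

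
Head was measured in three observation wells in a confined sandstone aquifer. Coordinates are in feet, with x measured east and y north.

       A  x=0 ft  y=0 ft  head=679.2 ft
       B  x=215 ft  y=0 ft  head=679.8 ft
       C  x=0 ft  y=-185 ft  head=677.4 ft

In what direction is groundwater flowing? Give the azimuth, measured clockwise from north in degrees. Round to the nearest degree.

∂h/∂x = (679.8 − 679.2) / (215 − 0) = +0.002791
∂h/∂y = (677.4 − 679.2) / (-185 − 0) = +0.009730
Flow direction (−∇h) has components (-0.002791 E, -0.009730 N).
Azimuth = atan2(E, N) = atan2(-0.002791, -0.009730) = 196.0° ≈ 196°.

196°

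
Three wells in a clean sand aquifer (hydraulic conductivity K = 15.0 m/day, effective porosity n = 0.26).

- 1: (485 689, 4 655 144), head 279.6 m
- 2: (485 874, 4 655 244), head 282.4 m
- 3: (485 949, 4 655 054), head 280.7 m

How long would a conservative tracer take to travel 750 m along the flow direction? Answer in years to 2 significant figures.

Taking 1 as reference: 2−1 = (185, 100, +2.8); 3−1 = (260, -90, +1.1).
Solve a·Δx + b·Δy = Δh: det = 185·(-90) − 260·100 = -42650.
∂h/∂x = [(+2.8)·(-90) − (+1.1)·100] / -42650 = +0.008488
∂h/∂y = [185·(+1.1) − 260·(+2.8)] / -42650 = +0.01230
|∇h| = √(0.008488² + 0.01230²) = 0.01494
Seepage velocity v = K·i/n = 15.0 × 0.01494 / 0.26 = 0.8619 m/day.
t = 750 / 0.8619 = 870.2 days = 2.38 years.

2.4 years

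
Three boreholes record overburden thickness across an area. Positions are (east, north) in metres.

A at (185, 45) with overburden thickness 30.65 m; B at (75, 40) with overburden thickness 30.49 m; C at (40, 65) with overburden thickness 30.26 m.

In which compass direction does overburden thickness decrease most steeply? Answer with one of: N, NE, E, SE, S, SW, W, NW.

N

Taking A as reference: B−A = (-110, -5, -0.16); C−A = (-145, 20, -0.39).
Solve a·Δx + b·Δy = Δd: det = (-110)·20 − (-145)·(-5) = -2925.
∂d/∂x = [(-0.16)·20 − (-0.39)·(-5)] / -2925 = +0.001761
∂d/∂y = [(-110)·(-0.39) − (-145)·(-0.16)] / -2925 = -0.006735
Steepest decrease is along −∇f = (-0.001761 E, +0.006735 N) → north.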